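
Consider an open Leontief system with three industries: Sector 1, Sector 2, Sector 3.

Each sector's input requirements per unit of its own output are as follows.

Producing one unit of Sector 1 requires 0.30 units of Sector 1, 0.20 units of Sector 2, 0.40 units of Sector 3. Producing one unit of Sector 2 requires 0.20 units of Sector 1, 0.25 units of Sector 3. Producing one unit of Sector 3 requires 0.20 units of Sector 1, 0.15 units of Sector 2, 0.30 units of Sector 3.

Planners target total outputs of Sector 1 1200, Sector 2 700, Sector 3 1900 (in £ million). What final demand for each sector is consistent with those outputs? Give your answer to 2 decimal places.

I − A =
  [   0.70    -0.20    -0.20]
  [  -0.20     1.00    -0.15]
  [  -0.40    -0.25     0.70]
d = (I − A) x:
  d_1 = (+0.70)·1200 + (-0.20)·700 + (-0.20)·1900 = 320.00
  d_2 = (-0.20)·1200 + (+1.00)·700 + (-0.15)·1900 = 175.00
  d_3 = (-0.40)·1200 + (-0.25)·700 + (+0.70)·1900 = 675.00

d_1 = 320.00, d_2 = 175.00, d_3 = 675.00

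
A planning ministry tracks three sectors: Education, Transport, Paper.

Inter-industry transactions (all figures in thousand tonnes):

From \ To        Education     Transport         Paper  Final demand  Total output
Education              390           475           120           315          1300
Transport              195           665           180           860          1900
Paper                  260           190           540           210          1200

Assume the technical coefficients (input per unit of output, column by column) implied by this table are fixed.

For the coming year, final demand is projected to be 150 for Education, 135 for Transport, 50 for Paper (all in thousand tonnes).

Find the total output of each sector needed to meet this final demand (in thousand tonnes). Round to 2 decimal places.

x_1 = 387.63, x_2 = 366.01, x_3 = 298.41

Technical coefficients a_ij = z_ij / X_j:
  a_11 = 390/1300 = 0.30, a_21 = 195/1300 = 0.15, a_31 = 260/1300 = 0.20
  a_12 = 475/1900 = 0.25, a_22 = 665/1900 = 0.35, a_32 = 190/1900 = 0.10
  a_13 = 120/1200 = 0.10, a_23 = 180/1200 = 0.15, a_33 = 540/1200 = 0.45
I − A =
  [   0.70    -0.25    -0.10]
  [  -0.15     0.65    -0.15]
  [  -0.20    -0.10     0.55]
Cofactors of I−A, C_ij = (−1)^(i+j)·(minor ij) (rows/columns in the sector order above):
  C_11 = (0.65)(0.55) − (-0.15)(-0.10) = 0.3425
  C_12 = −[(-0.15)(0.55) − (-0.15)(-0.20)] = 0.1125
  C_13 = (-0.15)(-0.10) − (0.65)(-0.20) = 0.1450
  C_21 = −[(-0.25)(0.55) − (-0.10)(-0.10)] = 0.1475
  C_22 = (0.70)(0.55) − (-0.10)(-0.20) = 0.3650
  C_23 = −[(0.70)(-0.10) − (-0.25)(-0.20)] = 0.1200
  C_31 = (-0.25)(-0.15) − (-0.10)(0.65) = 0.1025
  C_32 = −[(0.70)(-0.15) − (-0.10)(-0.15)] = 0.1200
  C_33 = (0.70)(0.65) − (-0.25)(-0.15) = 0.4175
det(I−A) = Σ_j (I−A)_1j·C_1j = (0.70)(0.3425) + (-0.25)(0.1125) + (-0.10)(0.1450) = 0.197125
adj(I−A) = Cᵀ =
  [ 0.3425   0.1475   0.1025]
  [ 0.1125   0.3650   0.1200]
  [ 0.1450   0.1200   0.4175]
(I − A)⁻¹ = adj(I−A) / det(I−A) ≈
  [   1.7375     0.7483     0.5200]
  [   0.5707     1.8516     0.6088]
  [   0.7356     0.6088     2.1179]
x = (I − A)⁻¹ d = adj(I−A)·d / det(I−A), with det(I−A) = 0.197125:
  x_1 = (0.3425·150 + 0.1475·135 + 0.1025·50) / 0.197125 = 76.4125 / 0.197125 ≈ 387.63
  x_2 = (0.1125·150 + 0.3650·135 + 0.1200·50) / 0.197125 = 72.15 / 0.197125 ≈ 366.01
  x_3 = (0.1450·150 + 0.1200·135 + 0.4175·50) / 0.197125 = 58.825 / 0.197125 ≈ 298.41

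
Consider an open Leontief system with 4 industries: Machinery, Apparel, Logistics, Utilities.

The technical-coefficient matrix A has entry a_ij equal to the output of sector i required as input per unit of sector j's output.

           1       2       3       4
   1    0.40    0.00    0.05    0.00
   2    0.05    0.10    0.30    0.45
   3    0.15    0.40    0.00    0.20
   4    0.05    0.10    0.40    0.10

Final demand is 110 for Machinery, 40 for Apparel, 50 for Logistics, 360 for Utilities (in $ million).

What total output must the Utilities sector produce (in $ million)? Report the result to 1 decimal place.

I − A =
  [   0.60     0.00    -0.05     0.00]
  [  -0.05     0.90    -0.30    -0.45]
  [  -0.15    -0.40     1.00    -0.20]
  [  -0.05    -0.10    -0.40     0.90]
Compute the cofactors C_ij = (−1)^(i+j)·(3×3 minor ij) of I−A; the adjugate is their transpose:
adj(I−A) = Cᵀ =
  [ 0.507000   0.019000   0.038250   0.018000]
  [ 0.134000   0.484750   0.273375   0.303125]
  [ 0.151750   0.228000   0.459000   0.216000]
  [ 0.110500   0.156250   0.236500   0.460250]
det(I−A) = Σ_j (I−A)_1j·C_1j = (0.60)(0.507000) + (0.00)(0.134000) + (-0.05)(0.151750) + (0.00)(0.110500) = 0.2966125
(I − A)⁻¹ = adj(I−A) / det(I−A) ≈
  [   1.7093     0.0641     0.1290     0.0607]
  [   0.4518     1.6343     0.9217     1.0220]
  [   0.5116     0.7687     1.5475     0.7282]
  [   0.3725     0.5268     0.7973     1.5517]
x = (I − A)⁻¹ d = adj(I−A)·d / det(I−A), with det(I−A) = 0.2966125:
  x_1 = (0.507000·110 + 0.019000·40 + 0.038250·50 + 0.018000·360) / 0.2966125 = 64.9225 / 0.2966125 ≈ 218.9
  x_2 = (0.134000·110 + 0.484750·40 + 0.273375·50 + 0.303125·360) / 0.2966125 = 156.92375 / 0.2966125 ≈ 529.1
  x_3 = (0.151750·110 + 0.228000·40 + 0.459000·50 + 0.216000·360) / 0.2966125 = 126.5225 / 0.2966125 ≈ 426.6
  x_4 = (0.110500·110 + 0.156250·40 + 0.236500·50 + 0.460250·360) / 0.2966125 = 195.92 / 0.2966125 ≈ 660.5

x_4 = 660.5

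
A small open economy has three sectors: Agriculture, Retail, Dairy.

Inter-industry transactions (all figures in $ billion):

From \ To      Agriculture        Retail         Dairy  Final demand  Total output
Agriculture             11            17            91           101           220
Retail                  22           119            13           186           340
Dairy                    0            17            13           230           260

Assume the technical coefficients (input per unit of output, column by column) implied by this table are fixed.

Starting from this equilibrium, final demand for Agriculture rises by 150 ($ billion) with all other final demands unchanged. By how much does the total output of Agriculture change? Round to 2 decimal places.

Technical coefficients a_ij = z_ij / X_j:
  a_11 = 11/220 = 0.05, a_21 = 22/220 = 0.10, a_31 = 0/220 = 0.00
  a_12 = 17/340 = 0.05, a_22 = 119/340 = 0.35, a_32 = 17/340 = 0.05
  a_13 = 91/260 = 0.35, a_23 = 13/260 = 0.05, a_33 = 13/260 = 0.05
I − A =
  [   0.95    -0.05    -0.35]
  [  -0.10     0.65    -0.05]
  [   0.00    -0.05     0.95]
Cofactors of I−A, C_ij = (−1)^(i+j)·(minor ij) (rows/columns in the sector order above):
  C_11 = (0.65)(0.95) − (-0.05)(-0.05) = 0.6150
  C_12 = −[(-0.10)(0.95) − (-0.05)(0.00)] = 0.0950
  C_13 = (-0.10)(-0.05) − (0.65)(0.00) = 0.0050
  C_21 = −[(-0.05)(0.95) − (-0.35)(-0.05)] = 0.0650
  C_22 = (0.95)(0.95) − (-0.35)(0.00) = 0.9025
  C_23 = −[(0.95)(-0.05) − (-0.05)(0.00)] = 0.0475
  C_31 = (-0.05)(-0.05) − (-0.35)(0.65) = 0.2300
  C_32 = −[(0.95)(-0.05) − (-0.35)(-0.10)] = 0.0825
  C_33 = (0.95)(0.65) − (-0.05)(-0.10) = 0.6125
det(I−A) = Σ_j (I−A)_1j·C_1j = (0.95)(0.6150) + (-0.05)(0.0950) + (-0.35)(0.0050) = 0.57775
adj(I−A) = Cᵀ =
  [ 0.6150   0.0650   0.2300]
  [ 0.0950   0.9025   0.0825]
  [ 0.0050   0.0475   0.6125]
(I − A)⁻¹ = adj(I−A) / det(I−A) ≈
  [   1.0645     0.1125     0.3981]
  [   0.1644     1.5621     0.1428]
  [   0.0087     0.0822     1.0601]
Δx = (I − A)⁻¹ Δd with Δd having +150 in the Agriculture component and 0 elsewhere.
So Δx_1 = L_11 · (+150), where L_11 = adj(I−A)_11 / det(I−A) = 0.6150 / 0.57775.
Δx_1 = 0.6150 × (+150) / 0.57775 = 92.25 / 0.57775 ≈ 159.67.

Δx_1 = 159.67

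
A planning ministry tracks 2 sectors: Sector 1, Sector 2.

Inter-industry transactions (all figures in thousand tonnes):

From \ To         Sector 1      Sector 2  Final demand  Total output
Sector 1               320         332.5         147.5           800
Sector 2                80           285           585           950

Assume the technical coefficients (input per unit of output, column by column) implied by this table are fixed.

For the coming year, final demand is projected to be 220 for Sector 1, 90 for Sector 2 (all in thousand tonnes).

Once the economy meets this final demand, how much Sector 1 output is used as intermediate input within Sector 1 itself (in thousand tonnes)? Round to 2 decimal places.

z_11 = 192.73

Technical coefficients a_ij = z_ij / X_j:
  a_11 = 320/800 = 0.40, a_21 = 80/800 = 0.10
  a_12 = 332.5/950 = 0.35, a_22 = 285/950 = 0.30
I − A =
  [   0.60    -0.35]
  [  -0.10     0.70]
det(I−A) = (0.60)(0.70) − (-0.35)(-0.10) = 0.3850
adj(I−A) = [[0.70, 0.35], [0.10, 0.60]]
(I − A)⁻¹ = adj(I−A) / det(I−A) ≈
  [   1.8182     0.9091]
  [   0.2597     1.5584]
First solve x = (I − A)⁻¹ d = adj(I−A)·d / det(I−A); in particular x_1 = (0.70·220 + 0.35·90) / 0.3850 = 185.50 / 0.3850 ≈ 481.8182.
Intermediate flow from 1 to 1: z_11 = a_11 · x_1 = 0.40 × 185.50 / 0.3850 = 74.20 / 0.3850 ≈ 192.73.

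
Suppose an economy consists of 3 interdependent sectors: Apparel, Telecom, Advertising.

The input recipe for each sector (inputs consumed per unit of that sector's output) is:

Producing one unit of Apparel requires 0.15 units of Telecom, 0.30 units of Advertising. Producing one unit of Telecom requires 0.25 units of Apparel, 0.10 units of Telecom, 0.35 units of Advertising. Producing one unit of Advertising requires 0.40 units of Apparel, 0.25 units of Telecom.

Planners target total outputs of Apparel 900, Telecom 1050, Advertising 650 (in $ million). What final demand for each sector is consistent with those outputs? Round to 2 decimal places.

I − A =
  [   1.00    -0.25    -0.40]
  [  -0.15     0.90    -0.25]
  [  -0.30    -0.35     1.00]
d = (I − A) x:
  d_1 = (+1.00)·900 + (-0.25)·1050 + (-0.40)·650 = 377.50
  d_2 = (-0.15)·900 + (+0.90)·1050 + (-0.25)·650 = 647.50
  d_3 = (-0.30)·900 + (-0.35)·1050 + (+1.00)·650 = 12.50

d_1 = 377.50, d_2 = 647.50, d_3 = 12.50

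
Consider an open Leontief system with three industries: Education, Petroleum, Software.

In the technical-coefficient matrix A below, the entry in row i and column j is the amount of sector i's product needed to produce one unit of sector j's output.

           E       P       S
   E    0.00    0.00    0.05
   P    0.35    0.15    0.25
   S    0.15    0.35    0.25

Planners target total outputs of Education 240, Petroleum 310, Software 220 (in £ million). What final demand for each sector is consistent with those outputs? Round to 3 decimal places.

I − A =
  [   1.00     0.00    -0.05]
  [  -0.35     0.85    -0.25]
  [  -0.15    -0.35     0.75]
d = (I − A) x:
  d_E = (+1.00)·240 + (+0.00)·310 + (-0.05)·220 = 229.000
  d_P = (-0.35)·240 + (+0.85)·310 + (-0.25)·220 = 124.500
  d_S = (-0.15)·240 + (-0.35)·310 + (+0.75)·220 = 20.500

d_E = 229.000, d_P = 124.500, d_S = 20.500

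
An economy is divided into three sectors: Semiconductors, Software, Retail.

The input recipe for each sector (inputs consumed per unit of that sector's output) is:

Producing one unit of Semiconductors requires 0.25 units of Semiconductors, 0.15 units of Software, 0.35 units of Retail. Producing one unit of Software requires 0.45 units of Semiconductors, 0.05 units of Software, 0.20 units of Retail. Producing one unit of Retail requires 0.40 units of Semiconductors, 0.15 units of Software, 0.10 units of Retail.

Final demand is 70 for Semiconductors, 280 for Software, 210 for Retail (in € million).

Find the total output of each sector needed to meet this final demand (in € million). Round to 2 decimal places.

I − A =
  [   0.75    -0.45    -0.40]
  [  -0.15     0.95    -0.15]
  [  -0.35    -0.20     0.90]
Cofactors of I−A, C_ij = (−1)^(i+j)·(minor ij) (rows/columns in the sector order above):
  C_11 = (0.95)(0.90) − (-0.15)(-0.20) = 0.8250
  C_12 = −[(-0.15)(0.90) − (-0.15)(-0.35)] = 0.1875
  C_13 = (-0.15)(-0.20) − (0.95)(-0.35) = 0.3625
  C_21 = −[(-0.45)(0.90) − (-0.40)(-0.20)] = 0.4850
  C_22 = (0.75)(0.90) − (-0.40)(-0.35) = 0.5350
  C_23 = −[(0.75)(-0.20) − (-0.45)(-0.35)] = 0.3075
  C_31 = (-0.45)(-0.15) − (-0.40)(0.95) = 0.4475
  C_32 = −[(0.75)(-0.15) − (-0.40)(-0.15)] = 0.1725
  C_33 = (0.75)(0.95) − (-0.45)(-0.15) = 0.6450
det(I−A) = Σ_j (I−A)_1j·C_1j = (0.75)(0.8250) + (-0.45)(0.1875) + (-0.40)(0.3625) = 0.389375
adj(I−A) = Cᵀ =
  [ 0.8250   0.4850   0.4475]
  [ 0.1875   0.5350   0.1725]
  [ 0.3625   0.3075   0.6450]
(I − A)⁻¹ = adj(I−A) / det(I−A) ≈
  [   2.1188     1.2456     1.1493]
  [   0.4815     1.3740     0.4430]
  [   0.9310     0.7897     1.6565]
x = (I − A)⁻¹ d = adj(I−A)·d / det(I−A), with det(I−A) = 0.389375:
  x_1 = (0.8250·70 + 0.4850·280 + 0.4475·210) / 0.389375 = 287.525 / 0.389375 ≈ 738.43
  x_2 = (0.1875·70 + 0.5350·280 + 0.1725·210) / 0.389375 = 199.15 / 0.389375 ≈ 511.46
  x_3 = (0.3625·70 + 0.3075·280 + 0.6450·210) / 0.389375 = 246.925 / 0.389375 ≈ 634.16

x_1 = 738.43, x_2 = 511.46, x_3 = 634.16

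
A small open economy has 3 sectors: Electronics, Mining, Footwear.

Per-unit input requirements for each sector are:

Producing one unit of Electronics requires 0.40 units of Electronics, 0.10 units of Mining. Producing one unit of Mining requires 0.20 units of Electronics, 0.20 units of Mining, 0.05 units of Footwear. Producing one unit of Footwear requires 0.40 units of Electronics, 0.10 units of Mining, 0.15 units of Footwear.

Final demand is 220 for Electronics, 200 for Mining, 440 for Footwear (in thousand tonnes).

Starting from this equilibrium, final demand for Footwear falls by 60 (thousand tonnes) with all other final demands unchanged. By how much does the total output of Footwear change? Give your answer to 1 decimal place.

I − A =
  [   0.60    -0.20    -0.40]
  [  -0.10     0.80    -0.10]
  [   0.00    -0.05     0.85]
Cofactors of I−A, C_ij = (−1)^(i+j)·(minor ij) (rows/columns in the sector order above):
  C_11 = (0.80)(0.85) − (-0.10)(-0.05) = 0.6750
  C_12 = −[(-0.10)(0.85) − (-0.10)(0.00)] = 0.0850
  C_13 = (-0.10)(-0.05) − (0.80)(0.00) = 0.0050
  C_21 = −[(-0.20)(0.85) − (-0.40)(-0.05)] = 0.1900
  C_22 = (0.60)(0.85) − (-0.40)(0.00) = 0.5100
  C_23 = −[(0.60)(-0.05) − (-0.20)(0.00)] = 0.0300
  C_31 = (-0.20)(-0.10) − (-0.40)(0.80) = 0.3400
  C_32 = −[(0.60)(-0.10) − (-0.40)(-0.10)] = 0.1000
  C_33 = (0.60)(0.80) − (-0.20)(-0.10) = 0.4600
det(I−A) = Σ_j (I−A)_1j·C_1j = (0.60)(0.6750) + (-0.20)(0.0850) + (-0.40)(0.0050) = 0.3860
adj(I−A) = Cᵀ =
  [ 0.6750   0.1900   0.3400]
  [ 0.0850   0.5100   0.1000]
  [ 0.0050   0.0300   0.4600]
(I − A)⁻¹ = adj(I−A) / det(I−A) ≈
  [   1.7487     0.4922     0.8808]
  [   0.2202     1.3212     0.2591]
  [   0.0130     0.0777     1.1917]
Δx = (I − A)⁻¹ Δd with Δd having -60 in the Footwear component and 0 elsewhere.
So Δx_3 = L_33 · (-60), where L_33 = adj(I−A)_33 / det(I−A) = 0.4600 / 0.3860.
Δx_3 = 0.4600 × (-60) / 0.3860 = -27.60 / 0.3860 ≈ -71.5.

Δx_3 = -71.5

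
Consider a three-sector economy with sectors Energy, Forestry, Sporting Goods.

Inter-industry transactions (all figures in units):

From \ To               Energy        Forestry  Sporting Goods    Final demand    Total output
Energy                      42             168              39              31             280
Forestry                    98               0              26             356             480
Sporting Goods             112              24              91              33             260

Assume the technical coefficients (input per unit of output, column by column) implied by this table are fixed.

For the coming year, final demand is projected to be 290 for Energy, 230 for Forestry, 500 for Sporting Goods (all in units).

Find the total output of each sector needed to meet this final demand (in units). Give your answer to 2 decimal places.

x_E = 851.02, x_F = 662.24, x_S = 1343.88

Technical coefficients a_ij = z_ij / X_j:
  a_EE = 42/280 = 0.15, a_FE = 98/280 = 0.35, a_SE = 112/280 = 0.40
  a_EF = 168/480 = 0.35, a_FF = 0/480 = 0.00, a_SF = 24/480 = 0.05
  a_ES = 39/260 = 0.15, a_FS = 26/260 = 0.10, a_SS = 91/260 = 0.35
I − A =
  [   0.85    -0.35    -0.15]
  [  -0.35     1.00    -0.10]
  [  -0.40    -0.05     0.65]
Cofactors of I−A, C_ij = (−1)^(i+j)·(minor ij) (rows/columns in the sector order above):
  C_11 = (1.00)(0.65) − (-0.10)(-0.05) = 0.6450
  C_12 = −[(-0.35)(0.65) − (-0.10)(-0.40)] = 0.2675
  C_13 = (-0.35)(-0.05) − (1.00)(-0.40) = 0.4175
  C_21 = −[(-0.35)(0.65) − (-0.15)(-0.05)] = 0.2350
  C_22 = (0.85)(0.65) − (-0.15)(-0.40) = 0.4925
  C_23 = −[(0.85)(-0.05) − (-0.35)(-0.40)] = 0.1825
  C_31 = (-0.35)(-0.10) − (-0.15)(1.00) = 0.1850
  C_32 = −[(0.85)(-0.10) − (-0.15)(-0.35)] = 0.1375
  C_33 = (0.85)(1.00) − (-0.35)(-0.35) = 0.7275
det(I−A) = Σ_j (I−A)_1j·C_1j = (0.85)(0.6450) + (-0.35)(0.2675) + (-0.15)(0.4175) = 0.3920
adj(I−A) = Cᵀ =
  [ 0.6450   0.2350   0.1850]
  [ 0.2675   0.4925   0.1375]
  [ 0.4175   0.1825   0.7275]
(I − A)⁻¹ = adj(I−A) / det(I−A) ≈
  [   1.6454     0.5995     0.4719]
  [   0.6824     1.2564     0.3508]
  [   1.0651     0.4656     1.8559]
x = (I − A)⁻¹ d = adj(I−A)·d / det(I−A), with det(I−A) = 0.3920:
  x_E = (0.6450·290 + 0.2350·230 + 0.1850·500) / 0.3920 = 333.60 / 0.3920 ≈ 851.02
  x_F = (0.2675·290 + 0.4925·230 + 0.1375·500) / 0.3920 = 259.60 / 0.3920 ≈ 662.24
  x_S = (0.4175·290 + 0.1825·230 + 0.7275·500) / 0.3920 = 526.80 / 0.3920 ≈ 1343.88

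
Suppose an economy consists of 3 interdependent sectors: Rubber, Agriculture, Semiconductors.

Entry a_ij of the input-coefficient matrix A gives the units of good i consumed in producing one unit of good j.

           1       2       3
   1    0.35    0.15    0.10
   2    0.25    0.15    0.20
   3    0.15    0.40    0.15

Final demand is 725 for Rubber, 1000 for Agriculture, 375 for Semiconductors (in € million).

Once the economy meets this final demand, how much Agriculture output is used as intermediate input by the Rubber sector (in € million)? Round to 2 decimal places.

z_21 = 471.71

I − A =
  [   0.65    -0.15    -0.10]
  [  -0.25     0.85    -0.20]
  [  -0.15    -0.40     0.85]
Cofactors of I−A, C_ij = (−1)^(i+j)·(minor ij) (rows/columns in the sector order above):
  C_11 = (0.85)(0.85) − (-0.20)(-0.40) = 0.6425
  C_12 = −[(-0.25)(0.85) − (-0.20)(-0.15)] = 0.2425
  C_13 = (-0.25)(-0.40) − (0.85)(-0.15) = 0.2275
  C_21 = −[(-0.15)(0.85) − (-0.10)(-0.40)] = 0.1675
  C_22 = (0.65)(0.85) − (-0.10)(-0.15) = 0.5375
  C_23 = −[(0.65)(-0.40) − (-0.15)(-0.15)] = 0.2825
  C_31 = (-0.15)(-0.20) − (-0.10)(0.85) = 0.1150
  C_32 = −[(0.65)(-0.20) − (-0.10)(-0.25)] = 0.1550
  C_33 = (0.65)(0.85) − (-0.15)(-0.25) = 0.5150
det(I−A) = Σ_j (I−A)_1j·C_1j = (0.65)(0.6425) + (-0.15)(0.2425) + (-0.10)(0.2275) = 0.3585
adj(I−A) = Cᵀ =
  [ 0.6425   0.1675   0.1150]
  [ 0.2425   0.5375   0.1550]
  [ 0.2275   0.2825   0.5150]
(I − A)⁻¹ = adj(I−A) / det(I−A) ≈
  [   1.7922     0.4672     0.3208]
  [   0.6764     1.4993     0.4324]
  [   0.6346     0.7880     1.4365]
First solve x = (I − A)⁻¹ d = adj(I−A)·d / det(I−A); in particular x_1 = (0.6425·725 + 0.1675·1000 + 0.1150·375) / 0.3585 = 676.4375 / 0.3585 ≈ 1886.8550.
Intermediate flow from 2 to 1: z_21 = a_21 · x_1 = 0.25 × 676.4375 / 0.3585 = 169.109375 / 0.3585 ≈ 471.71.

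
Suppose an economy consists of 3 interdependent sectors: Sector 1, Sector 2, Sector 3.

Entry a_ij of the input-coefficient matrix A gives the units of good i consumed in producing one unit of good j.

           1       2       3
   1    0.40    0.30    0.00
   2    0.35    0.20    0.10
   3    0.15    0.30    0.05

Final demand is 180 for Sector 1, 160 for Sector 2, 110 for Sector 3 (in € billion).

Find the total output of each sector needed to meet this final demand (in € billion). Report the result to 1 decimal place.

I − A =
  [   0.60    -0.30     0.00]
  [  -0.35     0.80    -0.10]
  [  -0.15    -0.30     0.95]
Cofactors of I−A, C_ij = (−1)^(i+j)·(minor ij) (rows/columns in the sector order above):
  C_11 = (0.80)(0.95) − (-0.10)(-0.30) = 0.7300
  C_12 = −[(-0.35)(0.95) − (-0.10)(-0.15)] = 0.3475
  C_13 = (-0.35)(-0.30) − (0.80)(-0.15) = 0.2250
  C_21 = −[(-0.30)(0.95) − (0.00)(-0.30)] = 0.2850
  C_22 = (0.60)(0.95) − (0.00)(-0.15) = 0.5700
  C_23 = −[(0.60)(-0.30) − (-0.30)(-0.15)] = 0.2250
  C_31 = (-0.30)(-0.10) − (0.00)(0.80) = 0.0300
  C_32 = −[(0.60)(-0.10) − (0.00)(-0.35)] = 0.0600
  C_33 = (0.60)(0.80) − (-0.30)(-0.35) = 0.3750
det(I−A) = Σ_j (I−A)_1j·C_1j = (0.60)(0.7300) + (-0.30)(0.3475) + (0.00)(0.2250) = 0.33375
adj(I−A) = Cᵀ =
  [ 0.7300   0.2850   0.0300]
  [ 0.3475   0.5700   0.0600]
  [ 0.2250   0.2250   0.3750]
(I − A)⁻¹ = adj(I−A) / det(I−A) ≈
  [   2.1873     0.8539     0.0899]
  [   1.0412     1.7079     0.1798]
  [   0.6742     0.6742     1.1236]
x = (I − A)⁻¹ d = adj(I−A)·d / det(I−A), with det(I−A) = 0.33375:
  x_1 = (0.7300·180 + 0.2850·160 + 0.0300·110) / 0.33375 = 180.30 / 0.33375 ≈ 540.2
  x_2 = (0.3475·180 + 0.5700·160 + 0.0600·110) / 0.33375 = 160.35 / 0.33375 ≈ 480.4
  x_3 = (0.2250·180 + 0.2250·160 + 0.3750·110) / 0.33375 = 117.75 / 0.33375 ≈ 352.8

x_1 = 540.2, x_2 = 480.4, x_3 = 352.8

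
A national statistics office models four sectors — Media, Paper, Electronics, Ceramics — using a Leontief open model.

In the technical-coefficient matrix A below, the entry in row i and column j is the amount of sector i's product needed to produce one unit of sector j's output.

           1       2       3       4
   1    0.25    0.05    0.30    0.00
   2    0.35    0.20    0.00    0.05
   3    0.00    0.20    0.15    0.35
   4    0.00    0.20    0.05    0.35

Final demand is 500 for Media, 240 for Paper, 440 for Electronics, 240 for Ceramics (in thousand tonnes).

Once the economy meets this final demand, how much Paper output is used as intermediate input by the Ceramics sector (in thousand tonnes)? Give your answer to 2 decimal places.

z_24 = 35.18

I − A =
  [   0.75    -0.05    -0.30     0.00]
  [  -0.35     0.80     0.00    -0.05]
  [   0.00    -0.20     0.85    -0.35]
  [   0.00    -0.20    -0.05     0.65]
Compute the cofactors C_ij = (−1)^(i+j)·(3×3 minor ij) of I−A; the adjugate is their transpose:
adj(I−A) = Cᵀ =
  [ 0.419000   0.086750   0.153125   0.089125]
  [ 0.187250   0.401250   0.070125   0.068625]
  [ 0.070000   0.150000   0.371125   0.211375]
  [ 0.063000   0.135000   0.050125   0.474125]
det(I−A) = Σ_j (I−A)_1j·C_1j = (0.75)(0.419000) + (-0.05)(0.187250) + (-0.30)(0.070000) + (0.00)(0.063000) = 0.2838875
(I − A)⁻¹ = adj(I−A) / det(I−A) ≈
  [   1.4759     0.3056     0.5394     0.3139]
  [   0.6596     1.4134     0.2470     0.2417]
  [   0.2466     0.5284     1.3073     0.7446]
  [   0.2219     0.4755     0.1766     1.6701]
First solve x = (I − A)⁻¹ d = adj(I−A)·d / det(I−A); in particular x_4 = (0.063000·500 + 0.135000·240 + 0.050125·440 + 0.474125·240) / 0.2838875 = 199.745 / 0.2838875 ≈ 703.6062.
Intermediate flow from 2 to 4: z_24 = a_24 · x_4 = 0.05 × 199.745 / 0.2838875 = 9.98725 / 0.2838875 ≈ 35.18.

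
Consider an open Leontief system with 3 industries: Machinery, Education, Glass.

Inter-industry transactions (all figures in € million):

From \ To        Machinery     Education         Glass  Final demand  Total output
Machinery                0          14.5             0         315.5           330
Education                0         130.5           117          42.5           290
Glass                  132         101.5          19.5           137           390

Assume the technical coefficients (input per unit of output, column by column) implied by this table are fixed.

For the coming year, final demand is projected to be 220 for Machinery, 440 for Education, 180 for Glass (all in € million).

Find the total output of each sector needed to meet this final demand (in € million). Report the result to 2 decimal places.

x_1 = 280.56, x_2 = 1211.18, x_3 = 753.83

Technical coefficients a_ij = z_ij / X_j:
  a_11 = 0/330 = 0.00, a_21 = 0/330 = 0.00, a_31 = 132/330 = 0.40
  a_12 = 14.5/290 = 0.05, a_22 = 130.5/290 = 0.45, a_32 = 101.5/290 = 0.35
  a_13 = 0/390 = 0.00, a_23 = 117/390 = 0.30, a_33 = 19.5/390 = 0.05
I − A =
  [   1.00    -0.05     0.00]
  [   0.00     0.55    -0.30]
  [  -0.40    -0.35     0.95]
Cofactors of I−A, C_ij = (−1)^(i+j)·(minor ij) (rows/columns in the sector order above):
  C_11 = (0.55)(0.95) − (-0.30)(-0.35) = 0.4175
  C_12 = −[(0.00)(0.95) − (-0.30)(-0.40)] = 0.1200
  C_13 = (0.00)(-0.35) − (0.55)(-0.40) = 0.2200
  C_21 = −[(-0.05)(0.95) − (0.00)(-0.35)] = 0.0475
  C_22 = (1.00)(0.95) − (0.00)(-0.40) = 0.9500
  C_23 = −[(1.00)(-0.35) − (-0.05)(-0.40)] = 0.3700
  C_31 = (-0.05)(-0.30) − (0.00)(0.55) = 0.0150
  C_32 = −[(1.00)(-0.30) − (0.00)(0.00)] = 0.3000
  C_33 = (1.00)(0.55) − (-0.05)(0.00) = 0.5500
det(I−A) = Σ_j (I−A)_1j·C_1j = (1.00)(0.4175) + (-0.05)(0.1200) + (0.00)(0.2200) = 0.4115
adj(I−A) = Cᵀ =
  [ 0.4175   0.0475   0.0150]
  [ 0.1200   0.9500   0.3000]
  [ 0.2200   0.3700   0.5500]
(I − A)⁻¹ = adj(I−A) / det(I−A) ≈
  [   1.0146     0.1154     0.0365]
  [   0.2916     2.3086     0.7290]
  [   0.5346     0.8991     1.3366]
x = (I − A)⁻¹ d = adj(I−A)·d / det(I−A), with det(I−A) = 0.4115:
  x_1 = (0.4175·220 + 0.0475·440 + 0.0150·180) / 0.4115 = 115.45 / 0.4115 ≈ 280.56
  x_2 = (0.1200·220 + 0.9500·440 + 0.3000·180) / 0.4115 = 498.40 / 0.4115 ≈ 1211.18
  x_3 = (0.2200·220 + 0.3700·440 + 0.5500·180) / 0.4115 = 310.20 / 0.4115 ≈ 753.83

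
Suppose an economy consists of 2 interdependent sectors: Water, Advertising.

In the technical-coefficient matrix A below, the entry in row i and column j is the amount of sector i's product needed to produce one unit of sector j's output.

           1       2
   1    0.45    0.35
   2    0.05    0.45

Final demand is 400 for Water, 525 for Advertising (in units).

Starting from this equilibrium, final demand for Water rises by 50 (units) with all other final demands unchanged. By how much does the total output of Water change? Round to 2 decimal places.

Δx_1 = 96.49

I − A =
  [   0.55    -0.35]
  [  -0.05     0.55]
det(I−A) = (0.55)(0.55) − (-0.35)(-0.05) = 0.2850
adj(I−A) = [[0.55, 0.35], [0.05, 0.55]]
(I − A)⁻¹ = adj(I−A) / det(I−A) ≈
  [   1.9298     1.2281]
  [   0.1754     1.9298]
Δx = (I − A)⁻¹ Δd with Δd having +50 in the Water component and 0 elsewhere.
So Δx_1 = L_11 · (+50), where L_11 = adj(I−A)_11 / det(I−A) = 0.55 / 0.2850.
Δx_1 = 0.55 × (+50) / 0.2850 = 27.50 / 0.2850 ≈ 96.49.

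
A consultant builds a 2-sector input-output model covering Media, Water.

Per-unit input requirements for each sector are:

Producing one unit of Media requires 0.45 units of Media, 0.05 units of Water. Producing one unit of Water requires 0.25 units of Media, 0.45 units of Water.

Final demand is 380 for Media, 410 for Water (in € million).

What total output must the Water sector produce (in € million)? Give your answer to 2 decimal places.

I − A =
  [   0.55    -0.25]
  [  -0.05     0.55]
det(I−A) = (0.55)(0.55) − (-0.25)(-0.05) = 0.2900
adj(I−A) = [[0.55, 0.25], [0.05, 0.55]]
(I − A)⁻¹ = adj(I−A) / det(I−A) ≈
  [   1.8966     0.8621]
  [   0.1724     1.8966]
x = (I − A)⁻¹ d = adj(I−A)·d / det(I−A), with det(I−A) = 0.2900:
  x_M = (0.55·380 + 0.25·410) / 0.2900 = 311.50 / 0.2900 ≈ 1074.14
  x_W = (0.05·380 + 0.55·410) / 0.2900 = 244.50 / 0.2900 ≈ 843.10

x_W = 843.10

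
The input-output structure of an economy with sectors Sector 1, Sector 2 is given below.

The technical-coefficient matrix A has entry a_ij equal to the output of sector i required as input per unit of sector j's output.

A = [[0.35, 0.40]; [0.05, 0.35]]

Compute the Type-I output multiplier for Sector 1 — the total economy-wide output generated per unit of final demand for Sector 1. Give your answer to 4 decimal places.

m_1 = 1.7391

I − A =
  [   0.65    -0.40]
  [  -0.05     0.65]
det(I−A) = (0.65)(0.65) − (-0.40)(-0.05) = 0.4025
adj(I−A) = [[0.65, 0.40], [0.05, 0.65]]
(I − A)⁻¹ = adj(I−A) / det(I−A) ≈
  [   1.61491     0.99379]
  [   0.12422     1.61491]
The output multiplier for sector j is the column-j sum of the Leontief inverse (I − A)⁻¹ = adj(I−A) / det(I−A).
Column 1 of adj(I−A): (0.65, 0.05); det(I−A) = 0.4025.
m_1 = (0.65 + 0.05) / 0.4025 = 0.70 / 0.4025 ≈ 1.7391.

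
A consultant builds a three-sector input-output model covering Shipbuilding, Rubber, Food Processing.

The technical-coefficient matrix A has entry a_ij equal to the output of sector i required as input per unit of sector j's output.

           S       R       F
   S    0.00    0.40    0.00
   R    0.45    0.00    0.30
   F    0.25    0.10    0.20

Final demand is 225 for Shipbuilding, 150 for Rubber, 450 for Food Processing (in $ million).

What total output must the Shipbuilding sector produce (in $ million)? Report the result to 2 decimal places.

I − A =
  [   1.00    -0.40     0.00]
  [  -0.45     1.00    -0.30]
  [  -0.25    -0.10     0.80]
Cofactors of I−A, C_ij = (−1)^(i+j)·(minor ij) (rows/columns in the sector order above):
  C_11 = (1.00)(0.80) − (-0.30)(-0.10) = 0.7700
  C_12 = −[(-0.45)(0.80) − (-0.30)(-0.25)] = 0.4350
  C_13 = (-0.45)(-0.10) − (1.00)(-0.25) = 0.2950
  C_21 = −[(-0.40)(0.80) − (0.00)(-0.10)] = 0.3200
  C_22 = (1.00)(0.80) − (0.00)(-0.25) = 0.8000
  C_23 = −[(1.00)(-0.10) − (-0.40)(-0.25)] = 0.2000
  C_31 = (-0.40)(-0.30) − (0.00)(1.00) = 0.1200
  C_32 = −[(1.00)(-0.30) − (0.00)(-0.45)] = 0.3000
  C_33 = (1.00)(1.00) − (-0.40)(-0.45) = 0.8200
det(I−A) = Σ_j (I−A)_1j·C_1j = (1.00)(0.7700) + (-0.40)(0.4350) + (0.00)(0.2950) = 0.5960
adj(I−A) = Cᵀ =
  [ 0.7700   0.3200   0.1200]
  [ 0.4350   0.8000   0.3000]
  [ 0.2950   0.2000   0.8200]
(I − A)⁻¹ = adj(I−A) / det(I−A) ≈
  [   1.2919     0.5369     0.2013]
  [   0.7299     1.3423     0.5034]
  [   0.4950     0.3356     1.3758]
x = (I − A)⁻¹ d = adj(I−A)·d / det(I−A), with det(I−A) = 0.5960:
  x_S = (0.7700·225 + 0.3200·150 + 0.1200·450) / 0.5960 = 275.25 / 0.5960 ≈ 461.83
  x_R = (0.4350·225 + 0.8000·150 + 0.3000·450) / 0.5960 = 352.875 / 0.5960 ≈ 592.07
  x_F = (0.2950·225 + 0.2000·150 + 0.8200·450) / 0.5960 = 465.375 / 0.5960 ≈ 780.83

x_S = 461.83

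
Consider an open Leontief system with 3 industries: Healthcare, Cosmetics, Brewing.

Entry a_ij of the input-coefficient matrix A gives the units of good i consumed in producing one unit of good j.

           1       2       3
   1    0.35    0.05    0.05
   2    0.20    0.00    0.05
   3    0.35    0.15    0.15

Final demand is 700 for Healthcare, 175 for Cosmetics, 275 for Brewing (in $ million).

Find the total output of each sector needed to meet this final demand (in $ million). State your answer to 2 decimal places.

x_1 = 1180.43, x_2 = 455.58, x_3 = 889.99

I − A =
  [   0.65    -0.05    -0.05]
  [  -0.20     1.00    -0.05]
  [  -0.35    -0.15     0.85]
Cofactors of I−A, C_ij = (−1)^(i+j)·(minor ij) (rows/columns in the sector order above):
  C_11 = (1.00)(0.85) − (-0.05)(-0.15) = 0.8425
  C_12 = −[(-0.20)(0.85) − (-0.05)(-0.35)] = 0.1875
  C_13 = (-0.20)(-0.15) − (1.00)(-0.35) = 0.3800
  C_21 = −[(-0.05)(0.85) − (-0.05)(-0.15)] = 0.0500
  C_22 = (0.65)(0.85) − (-0.05)(-0.35) = 0.5350
  C_23 = −[(0.65)(-0.15) − (-0.05)(-0.35)] = 0.1150
  C_31 = (-0.05)(-0.05) − (-0.05)(1.00) = 0.0525
  C_32 = −[(0.65)(-0.05) − (-0.05)(-0.20)] = 0.0425
  C_33 = (0.65)(1.00) − (-0.05)(-0.20) = 0.6400
det(I−A) = Σ_j (I−A)_1j·C_1j = (0.65)(0.8425) + (-0.05)(0.1875) + (-0.05)(0.3800) = 0.51925
adj(I−A) = Cᵀ =
  [ 0.8425   0.0500   0.0525]
  [ 0.1875   0.5350   0.0425]
  [ 0.3800   0.1150   0.6400]
(I − A)⁻¹ = adj(I−A) / det(I−A) ≈
  [   1.6225     0.0963     0.1011]
  [   0.3611     1.0303     0.0818]
  [   0.7318     0.2215     1.2325]
x = (I − A)⁻¹ d = adj(I−A)·d / det(I−A), with det(I−A) = 0.51925:
  x_1 = (0.8425·700 + 0.0500·175 + 0.0525·275) / 0.51925 = 612.9375 / 0.51925 ≈ 1180.43
  x_2 = (0.1875·700 + 0.5350·175 + 0.0425·275) / 0.51925 = 236.5625 / 0.51925 ≈ 455.58
  x_3 = (0.3800·700 + 0.1150·175 + 0.6400·275) / 0.51925 = 462.125 / 0.51925 ≈ 889.99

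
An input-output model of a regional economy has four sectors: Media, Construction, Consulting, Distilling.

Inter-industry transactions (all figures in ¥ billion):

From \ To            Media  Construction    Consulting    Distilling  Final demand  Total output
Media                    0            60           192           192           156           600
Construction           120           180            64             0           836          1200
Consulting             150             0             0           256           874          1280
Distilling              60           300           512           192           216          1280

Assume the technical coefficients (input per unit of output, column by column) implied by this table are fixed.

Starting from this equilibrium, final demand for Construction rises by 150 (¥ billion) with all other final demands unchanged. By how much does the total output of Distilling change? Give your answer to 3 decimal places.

Technical coefficients a_ij = z_ij / X_j:
  a_11 = 0/600 = 0.00, a_21 = 120/600 = 0.20, a_31 = 150/600 = 0.25, a_41 = 60/600 = 0.10
  a_12 = 60/1200 = 0.05, a_22 = 180/1200 = 0.15, a_32 = 0/1200 = 0.00, a_42 = 300/1200 = 0.25
  a_13 = 192/1280 = 0.15, a_23 = 64/1280 = 0.05, a_33 = 0/1280 = 0.00, a_43 = 512/1280 = 0.40
  a_14 = 192/1280 = 0.15, a_24 = 0/1280 = 0.00, a_34 = 256/1280 = 0.20, a_44 = 192/1280 = 0.15
I − A =
  [   1.00    -0.05    -0.15    -0.15]
  [  -0.20     0.85    -0.05     0.00]
  [  -0.25     0.00     1.00    -0.20]
  [  -0.10    -0.25    -0.40     0.85]
Compute the cofactors C_ij = (−1)^(i+j)·(3×3 minor ij) of I−A; the adjugate is their transpose:
adj(I−A) = Cᵀ =
  [ 0.652000   0.083500   0.163375   0.153500]
  [ 0.165625   0.705125   0.079250   0.047875]
  [ 0.207625   0.071000   0.693750   0.199875]
  [ 0.223125   0.250625   0.369000   0.807500]
det(I−A) = Σ_j (I−A)_1j·C_1j = (1.00)(0.652000) + (-0.05)(0.165625) + (-0.15)(0.207625) + (-0.15)(0.223125) = 0.57910625
(I − A)⁻¹ = adj(I−A) / det(I−A) ≈
  [   1.1259     0.1442     0.2821     0.2651]
  [   0.2860     1.2176     0.1368     0.0827]
  [   0.3585     0.1226     1.1980     0.3451]
  [   0.3853     0.4328     0.6372     1.3944]
Δx = (I − A)⁻¹ Δd with Δd having +150 in the Construction component and 0 elsewhere.
So Δx_4 = L_42 · (+150), where L_42 = adj(I−A)_42 / det(I−A) = 0.250625 / 0.57910625.
Δx_4 = 0.250625 × (+150) / 0.57910625 = 37.59375 / 0.57910625 ≈ 64.917.

Δx_4 = 64.917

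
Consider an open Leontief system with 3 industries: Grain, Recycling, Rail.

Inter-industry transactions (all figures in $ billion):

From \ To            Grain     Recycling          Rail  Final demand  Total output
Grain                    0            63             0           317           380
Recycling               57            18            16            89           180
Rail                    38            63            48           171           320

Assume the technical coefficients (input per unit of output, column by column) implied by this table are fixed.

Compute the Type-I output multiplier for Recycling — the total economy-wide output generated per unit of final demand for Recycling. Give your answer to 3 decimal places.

Technical coefficients a_ij = z_ij / X_j:
  a_11 = 0/380 = 0.00, a_21 = 57/380 = 0.15, a_31 = 38/380 = 0.10
  a_12 = 63/180 = 0.35, a_22 = 18/180 = 0.10, a_32 = 63/180 = 0.35
  a_13 = 0/320 = 0.00, a_23 = 16/320 = 0.05, a_33 = 48/320 = 0.15
I − A =
  [   1.00    -0.35     0.00]
  [  -0.15     0.90    -0.05]
  [  -0.10    -0.35     0.85]
Cofactors of I−A, C_ij = (−1)^(i+j)·(minor ij) (rows/columns in the sector order above):
  C_11 = (0.90)(0.85) − (-0.05)(-0.35) = 0.7475
  C_12 = −[(-0.15)(0.85) − (-0.05)(-0.10)] = 0.1325
  C_13 = (-0.15)(-0.35) − (0.90)(-0.10) = 0.1425
  C_21 = −[(-0.35)(0.85) − (0.00)(-0.35)] = 0.2975
  C_22 = (1.00)(0.85) − (0.00)(-0.10) = 0.8500
  C_23 = −[(1.00)(-0.35) − (-0.35)(-0.10)] = 0.3850
  C_31 = (-0.35)(-0.05) − (0.00)(0.90) = 0.0175
  C_32 = −[(1.00)(-0.05) − (0.00)(-0.15)] = 0.0500
  C_33 = (1.00)(0.90) − (-0.35)(-0.15) = 0.8475
det(I−A) = Σ_j (I−A)_1j·C_1j = (1.00)(0.7475) + (-0.35)(0.1325) + (0.00)(0.1425) = 0.701125
adj(I−A) = Cᵀ =
  [ 0.7475   0.2975   0.0175]
  [ 0.1325   0.8500   0.0500]
  [ 0.1425   0.3850   0.8475]
(I − A)⁻¹ = adj(I−A) / det(I−A) ≈
  [   1.0661     0.4243     0.0250]
  [   0.1890     1.2123     0.0713]
  [   0.2032     0.5491     1.2088]
The output multiplier for sector j is the column-j sum of the Leontief inverse (I − A)⁻¹ = adj(I−A) / det(I−A).
Column 2 of adj(I−A): (0.2975, 0.8500, 0.3850); det(I−A) = 0.701125.
m_2 = (0.2975 + 0.8500 + 0.3850) / 0.701125 = 1.5325 / 0.701125 ≈ 2.186.

m_2 = 2.186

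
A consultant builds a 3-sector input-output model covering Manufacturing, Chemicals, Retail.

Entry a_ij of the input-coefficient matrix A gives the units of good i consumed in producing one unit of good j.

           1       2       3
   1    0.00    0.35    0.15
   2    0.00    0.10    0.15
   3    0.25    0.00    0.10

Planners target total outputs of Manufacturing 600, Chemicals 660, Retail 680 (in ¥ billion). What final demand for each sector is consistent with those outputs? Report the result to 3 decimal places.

d_1 = 267.000, d_2 = 492.000, d_3 = 462.000

I − A =
  [   1.00    -0.35    -0.15]
  [   0.00     0.90    -0.15]
  [  -0.25     0.00     0.90]
d = (I − A) x:
  d_1 = (+1.00)·600 + (-0.35)·660 + (-0.15)·680 = 267.000
  d_2 = (+0.00)·600 + (+0.90)·660 + (-0.15)·680 = 492.000
  d_3 = (-0.25)·600 + (+0.00)·660 + (+0.90)·680 = 462.000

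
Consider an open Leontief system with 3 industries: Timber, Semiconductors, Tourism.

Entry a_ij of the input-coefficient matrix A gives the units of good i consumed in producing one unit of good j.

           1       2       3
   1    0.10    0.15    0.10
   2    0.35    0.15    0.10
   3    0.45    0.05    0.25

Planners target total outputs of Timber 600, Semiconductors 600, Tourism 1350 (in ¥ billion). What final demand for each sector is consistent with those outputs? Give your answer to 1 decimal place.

I − A =
  [   0.90    -0.15    -0.10]
  [  -0.35     0.85    -0.10]
  [  -0.45    -0.05     0.75]
d = (I − A) x:
  d_1 = (+0.90)·600 + (-0.15)·600 + (-0.10)·1350 = 315.0
  d_2 = (-0.35)·600 + (+0.85)·600 + (-0.10)·1350 = 165.0
  d_3 = (-0.45)·600 + (-0.05)·600 + (+0.75)·1350 = 712.5

d_1 = 315.0, d_2 = 165.0, d_3 = 712.5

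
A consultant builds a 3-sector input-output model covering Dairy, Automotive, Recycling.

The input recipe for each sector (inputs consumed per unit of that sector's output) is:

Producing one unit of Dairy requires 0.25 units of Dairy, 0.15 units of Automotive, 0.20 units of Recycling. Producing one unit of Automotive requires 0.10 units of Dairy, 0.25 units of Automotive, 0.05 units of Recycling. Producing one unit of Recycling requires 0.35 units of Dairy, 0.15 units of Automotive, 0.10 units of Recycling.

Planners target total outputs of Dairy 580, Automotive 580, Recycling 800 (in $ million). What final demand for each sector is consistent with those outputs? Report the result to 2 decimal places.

d_1 = 97.00, d_2 = 228.00, d_3 = 575.00

I − A =
  [   0.75    -0.10    -0.35]
  [  -0.15     0.75    -0.15]
  [  -0.20    -0.05     0.90]
d = (I − A) x:
  d_1 = (+0.75)·580 + (-0.10)·580 + (-0.35)·800 = 97.00
  d_2 = (-0.15)·580 + (+0.75)·580 + (-0.15)·800 = 228.00
  d_3 = (-0.20)·580 + (-0.05)·580 + (+0.90)·800 = 575.00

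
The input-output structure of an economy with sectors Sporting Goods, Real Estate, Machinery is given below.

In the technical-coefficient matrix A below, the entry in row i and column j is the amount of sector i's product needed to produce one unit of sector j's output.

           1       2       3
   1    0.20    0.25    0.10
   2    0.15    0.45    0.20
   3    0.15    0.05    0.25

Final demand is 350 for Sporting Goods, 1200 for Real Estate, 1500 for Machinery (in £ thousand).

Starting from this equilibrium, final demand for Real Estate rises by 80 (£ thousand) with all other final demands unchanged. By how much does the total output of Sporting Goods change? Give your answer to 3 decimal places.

Δx_1 = 55.521

I − A =
  [   0.80    -0.25    -0.10]
  [  -0.15     0.55    -0.20]
  [  -0.15    -0.05     0.75]
Cofactors of I−A, C_ij = (−1)^(i+j)·(minor ij) (rows/columns in the sector order above):
  C_11 = (0.55)(0.75) − (-0.20)(-0.05) = 0.4025
  C_12 = −[(-0.15)(0.75) − (-0.20)(-0.15)] = 0.1425
  C_13 = (-0.15)(-0.05) − (0.55)(-0.15) = 0.0900
  C_21 = −[(-0.25)(0.75) − (-0.10)(-0.05)] = 0.1925
  C_22 = (0.80)(0.75) − (-0.10)(-0.15) = 0.5850
  C_23 = −[(0.80)(-0.05) − (-0.25)(-0.15)] = 0.0775
  C_31 = (-0.25)(-0.20) − (-0.10)(0.55) = 0.1050
  C_32 = −[(0.80)(-0.20) − (-0.10)(-0.15)] = 0.1750
  C_33 = (0.80)(0.55) − (-0.25)(-0.15) = 0.4025
det(I−A) = Σ_j (I−A)_1j·C_1j = (0.80)(0.4025) + (-0.25)(0.1425) + (-0.10)(0.0900) = 0.277375
adj(I−A) = Cᵀ =
  [ 0.4025   0.1925   0.1050]
  [ 0.1425   0.5850   0.1750]
  [ 0.0900   0.0775   0.4025]
(I − A)⁻¹ = adj(I−A) / det(I−A) ≈
  [   1.4511     0.6940     0.3785]
  [   0.5137     2.1091     0.6309]
  [   0.3245     0.2794     1.4511]
Δx = (I − A)⁻¹ Δd with Δd having +80 in the Real Estate component and 0 elsewhere.
So Δx_1 = L_12 · (+80), where L_12 = adj(I−A)_12 / det(I−A) = 0.1925 / 0.277375.
Δx_1 = 0.1925 × (+80) / 0.277375 = 15.40 / 0.277375 ≈ 55.521.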